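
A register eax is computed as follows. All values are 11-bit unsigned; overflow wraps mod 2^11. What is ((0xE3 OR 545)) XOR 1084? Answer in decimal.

0xE3 = 00011100011
545 = 01000100001
→ OR → 01011100011 = 739
1084 = 10000111100
→ XOR → 11011011111 = 1759

1759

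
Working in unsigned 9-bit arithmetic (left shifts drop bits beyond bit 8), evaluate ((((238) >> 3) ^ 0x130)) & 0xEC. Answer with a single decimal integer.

44

238 = 011101110
→ >> 3 → 000011101 = 29
0x130 = 100110000
→ ^ → 100101101 = 301
0xEC = 011101100
→ & → 000101100 = 44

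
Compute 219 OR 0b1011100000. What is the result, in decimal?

763

219 = 0011011011
b = 1011100000
 OR → 1011111011 = 763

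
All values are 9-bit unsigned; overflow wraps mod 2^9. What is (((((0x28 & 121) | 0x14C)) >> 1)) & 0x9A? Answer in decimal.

146

0x28 = 000101000
121 = 001111001
→ & → 000101000 = 40
0x14C = 101001100
→ | → 101101100 = 364
→ >> 1 → 010110110 = 182
0x9A = 010011010
→ & → 010010010 = 146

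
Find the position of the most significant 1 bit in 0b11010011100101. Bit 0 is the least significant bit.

0b11010011100101 = 11010011100101
The topmost 1 is at position 13 (since 2^13 = 8192 ≤ 13541 < 16384).

13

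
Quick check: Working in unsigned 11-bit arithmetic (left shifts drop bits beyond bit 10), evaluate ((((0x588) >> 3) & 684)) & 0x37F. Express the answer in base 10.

0x588 = 10110001000
→ >> 3 → 00010110001 = 177
684 = 01010101100
→ & → 00010100000 = 160
0x37F = 01101111111
→ & → 00000100000 = 32

32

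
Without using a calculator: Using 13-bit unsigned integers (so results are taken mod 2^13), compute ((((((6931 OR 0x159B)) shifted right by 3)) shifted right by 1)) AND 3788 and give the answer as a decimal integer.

200

6931 = 1101100010011
0x159B = 1010110011011
→ OR → 1111110011011 = 8091
→ shifted right by 3 → 0001111110011 = 1011
→ shifted right by 1 → 0000111111001 = 505
3788 = 0111011001100
→ AND → 0000011001000 = 200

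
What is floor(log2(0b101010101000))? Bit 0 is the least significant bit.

11

0b101010101000 = 101010101000
The topmost 1 is at position 11 (since 2^11 = 2048 ≤ 2728 < 4096).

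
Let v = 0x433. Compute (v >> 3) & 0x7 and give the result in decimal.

6

v = 10000110011
Shift right by 3: 10000110
Mask low 3 bits: 110 = 6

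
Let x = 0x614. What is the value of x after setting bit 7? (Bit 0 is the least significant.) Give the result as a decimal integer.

1684

x = 11000010100
bit 7 is currently 0; set it via x | (1 << 7) = x | 128
→ 11010010100 = 1684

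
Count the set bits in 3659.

3659 = 111001001011
Count the 1s: 1 + 1 + 1 + 1 + 1 + 1 + 1 = 7

7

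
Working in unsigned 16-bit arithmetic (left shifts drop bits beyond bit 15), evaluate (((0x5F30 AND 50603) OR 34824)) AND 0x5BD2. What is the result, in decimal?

18688

0x5F30 = 0101111100110000
50603 = 1100010110101011
→ AND → 0100010100100000 = 17696
34824 = 1000100000001000
→ OR → 1100110100101000 = 52520
0x5BD2 = 0101101111010010
→ AND → 0100100100000000 = 18688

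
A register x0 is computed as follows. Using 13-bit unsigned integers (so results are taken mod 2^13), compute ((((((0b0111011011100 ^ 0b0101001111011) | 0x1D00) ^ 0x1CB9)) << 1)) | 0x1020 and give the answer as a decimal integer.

0b0111011011100 = 0111011011100
0b0101001111011 = 0101001111011
→ ^ → 0010010100111 = 1191
0x1D00 = 1110100000000
→ | → 1110110100111 = 7591
0x1CB9 = 1110010111001
→ ^ → 0000100011110 = 286
→ << 1 (mod 2^13) → 0001000111100 = 572
0x1020 = 1000000100000
→ | → 1001000111100 = 4668

4668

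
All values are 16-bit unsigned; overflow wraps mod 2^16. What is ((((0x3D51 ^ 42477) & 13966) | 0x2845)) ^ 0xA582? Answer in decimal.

0x3D51 = 0011110101010001
42477 = 1010010111101101
→ ^ → 1001100010111100 = 39100
13966 = 0011011010001110
→ & → 0001000010001100 = 4236
0x2845 = 0010100001000101
→ | → 0011100011001101 = 14541
0xA582 = 1010010110000010
→ ^ → 1001110101001111 = 40271

40271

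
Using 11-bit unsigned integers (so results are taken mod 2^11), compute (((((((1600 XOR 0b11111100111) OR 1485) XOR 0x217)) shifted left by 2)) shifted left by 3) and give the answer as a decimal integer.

1792

1600 = 11001000000
0b11111100111 = 11111100111
→ XOR → 00110100111 = 423
1485 = 10111001101
→ OR → 10111101111 = 1519
0x217 = 01000010111
→ XOR → 11111111000 = 2040
→ shifted left by 2 (mod 2^11) → 11111100000 = 2016
→ shifted left by 3 (mod 2^11) → 11100000000 = 1792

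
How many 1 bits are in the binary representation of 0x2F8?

0x2F8 = 1011111000
Count the 1s: 1 + 1 + 1 + 1 + 1 + 1 = 6

6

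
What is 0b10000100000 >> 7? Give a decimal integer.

8

x = 10000100000
shift right by 7 → 00000001000 = 8
(equivalently, floor(1056 / 128))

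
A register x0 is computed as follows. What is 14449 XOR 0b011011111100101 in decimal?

14449 = 11100001110001
b = 11011111100101
XOR → 00111110010100 = 3988

3988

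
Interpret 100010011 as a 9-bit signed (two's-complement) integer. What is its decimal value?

-237

pattern = 100010011 (MSB is 1 ⇒ negative)
Invert: 011101100, add 1 → 011101101 = 237, so the value is -237.
(Equivalently: 275 - 2^9 = 275 - 512 = -237.)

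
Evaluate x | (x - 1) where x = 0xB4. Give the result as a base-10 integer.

183

x = 10110100 = 180
x - 1 = 10110011
OR    = 10110111 = 183
(x | (x - 1) sets all bits below the lowest set bit.)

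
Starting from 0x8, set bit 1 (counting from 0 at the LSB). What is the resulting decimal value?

x = 00000001000
bit 1 is currently 0; set it via x | (1 << 1) = x | 2
→ 00000001010 = 10

10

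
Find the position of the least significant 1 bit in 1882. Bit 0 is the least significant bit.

1882 = 11101011010
Trailing zeros: 1, so the lowest set bit is bit 1 (value 2).

1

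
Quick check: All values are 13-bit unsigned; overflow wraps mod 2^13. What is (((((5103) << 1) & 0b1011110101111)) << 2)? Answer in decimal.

5103 = 1001111101111
→ << 1 (mod 2^13) → 0011111011110 = 2014
0b1011110101111 = 1011110101111
→ & → 0011110001110 = 1934
→ << 2 (mod 2^13) → 1111000111000 = 7736

7736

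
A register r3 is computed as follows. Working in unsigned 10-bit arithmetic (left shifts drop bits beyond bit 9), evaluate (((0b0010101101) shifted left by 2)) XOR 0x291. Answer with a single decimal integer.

0b0010101101 = 0010101101
→ shifted left by 2 (mod 2^10) → 1010110100 = 692
0x291 = 1010010001
→ XOR → 0000100101 = 37

37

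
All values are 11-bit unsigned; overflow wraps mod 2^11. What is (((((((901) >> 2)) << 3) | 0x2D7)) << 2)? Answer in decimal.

1916

901 = 01110000101
→ >> 2 → 00011100001 = 225
→ << 3 (mod 2^11) → 11100001000 = 1800
0x2D7 = 01011010111
→ | → 11111011111 = 2015
→ << 2 (mod 2^11) → 11101111100 = 1916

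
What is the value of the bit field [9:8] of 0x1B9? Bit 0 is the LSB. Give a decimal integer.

1

v = 00110111001
Shift right by 8: 001
Mask low 2 bits: 01 = 1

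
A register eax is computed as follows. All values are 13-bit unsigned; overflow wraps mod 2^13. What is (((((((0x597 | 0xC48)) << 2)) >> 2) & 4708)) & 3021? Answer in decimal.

68

0x597 = 0010110010111
0xC48 = 0110001001000
→ | → 0110111011111 = 3551
→ << 2 (mod 2^13) → 1011101111100 = 6012
→ >> 2 → 0010111011111 = 1503
4708 = 1001001100100
→ & → 0000001000100 = 68
3021 = 0101111001101
→ & → 0000001000100 = 68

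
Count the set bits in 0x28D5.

7

0x28D5 = 10100011010101
Count the 1s: 1 + 1 + 1 + 1 + 1 + 1 + 1 = 7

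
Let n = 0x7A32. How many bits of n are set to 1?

8

0x7A32 = 111101000110010
Count the 1s: 1 + 1 + 1 + 1 + 1 + 1 + 1 + 1 = 8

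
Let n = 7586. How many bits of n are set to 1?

7586 = 1110110100010
Count the 1s: 1 + 1 + 1 + 1 + 1 + 1 + 1 = 7

7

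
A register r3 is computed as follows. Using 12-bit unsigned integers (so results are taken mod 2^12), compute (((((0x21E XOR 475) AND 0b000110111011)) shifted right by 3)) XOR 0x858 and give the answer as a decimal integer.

2152

0x21E = 001000011110
475 = 000111011011
→ XOR → 001111000101 = 965
0b000110111011 = 000110111011
→ AND → 000110000001 = 385
→ shifted right by 3 → 000000110000 = 48
0x858 = 100001011000
→ XOR → 100001101000 = 2152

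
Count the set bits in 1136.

4

1136 = 10001110000
Count the 1s: 1 + 1 + 1 + 1 = 4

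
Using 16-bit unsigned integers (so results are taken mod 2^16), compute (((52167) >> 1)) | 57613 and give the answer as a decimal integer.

52167 = 1100101111000111
→ >> 1 → 0110010111100011 = 26083
57613 = 1110000100001101
→ | → 1110010111101111 = 58863

58863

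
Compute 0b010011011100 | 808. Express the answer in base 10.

2044

a = 10011011100
808 = 01100101000
 OR → 11111111100 = 2044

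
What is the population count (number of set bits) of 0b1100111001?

n = 1100111001
Count the 1s: 1 + 1 + 1 + 1 + 1 + 1 = 6

6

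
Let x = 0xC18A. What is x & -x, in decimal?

x = 1100000110001010 = 49546
-x (two's complement) = …0011111001110110
AND   = 0000000000000010 = 2
(x & -x isolates the lowest set bit of x.)

2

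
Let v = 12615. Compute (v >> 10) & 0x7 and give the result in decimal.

4

v = 11000101000111
Shift right by 10: 1100
Mask low 3 bits: 100 = 4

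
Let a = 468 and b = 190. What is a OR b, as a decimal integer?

510

468 = 111010100
190 = 010111110
 OR → 111111110 = 510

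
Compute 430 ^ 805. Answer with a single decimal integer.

651

430 = 0110101110
805 = 1100100101
XOR → 1010001011 = 651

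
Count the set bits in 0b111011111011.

n = 111011111011
Count the 1s: 1 + 1 + 1 + 1 + 1 + 1 + 1 + 1 + 1 + 1 = 10

10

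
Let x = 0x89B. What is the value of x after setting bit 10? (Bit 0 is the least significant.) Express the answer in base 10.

x = 100010011011
bit 10 is currently 0; set it via x | (1 << 10) = x | 1024
→ 110010011011 = 3227

3227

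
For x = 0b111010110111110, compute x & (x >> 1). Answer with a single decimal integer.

x = 111010110111110 = 30142
x>>1 = 011101011011111
AND  = 011000010011110 = 12446
(x & (x >> 1) has a 1 wherever x has two consecutive 1 bits.)

12446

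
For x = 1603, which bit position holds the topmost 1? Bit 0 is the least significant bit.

1603 = 11001000011
The topmost 1 is at position 10 (since 2^10 = 1024 ≤ 1603 < 2048).

10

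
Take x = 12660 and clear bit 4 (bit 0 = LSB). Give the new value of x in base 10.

x = 11000101110100
bit 4 is currently 1; clear it via x & ~(1 << 4) = x & ~16
→ 11000101100100 = 12644

12644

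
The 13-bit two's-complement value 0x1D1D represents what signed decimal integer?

pattern = 1110100011101 (MSB is 1 ⇒ negative)
Invert: 0001011100010, add 1 → 0001011100011 = 739, so the value is -739.
(Equivalently: 7453 - 2^13 = 7453 - 8192 = -739.)

-739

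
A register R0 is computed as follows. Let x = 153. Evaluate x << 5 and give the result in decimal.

153 = 0000010011001
shift left by 5 → 1001100100000 = 4896
(equivalently, 153 × 2^5 = 153 × 32)

4896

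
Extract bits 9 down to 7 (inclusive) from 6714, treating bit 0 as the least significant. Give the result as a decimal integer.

v = 1101000111010
Shift right by 7: 110100
Mask low 3 bits: 100 = 4

4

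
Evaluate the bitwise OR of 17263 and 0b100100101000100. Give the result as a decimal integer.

19311

17263 = 100001101101111
b = 100100101000100
 OR → 100101101101111 = 19311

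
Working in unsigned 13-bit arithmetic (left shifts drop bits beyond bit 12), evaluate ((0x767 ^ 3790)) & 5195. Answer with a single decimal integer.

9

0x767 = 0011101100111
3790 = 0111011001110
→ ^ → 0100110101001 = 2473
5195 = 1010001001011
→ & → 0000000001001 = 9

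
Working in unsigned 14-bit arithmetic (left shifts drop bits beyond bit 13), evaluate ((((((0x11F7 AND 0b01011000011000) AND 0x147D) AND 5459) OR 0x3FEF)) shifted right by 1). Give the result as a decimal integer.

8191

0x11F7 = 01000111110111
0b01011000011000 = 01011000011000
→ AND → 01000000010000 = 4112
0x147D = 01010001111101
→ AND → 01000000010000 = 4112
5459 = 01010101010011
→ AND → 01000000010000 = 4112
0x3FEF = 11111111101111
→ OR → 11111111111111 = 16383
→ shifted right by 1 → 01111111111111 = 8191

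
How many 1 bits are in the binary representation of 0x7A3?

7

0x7A3 = 11110100011
Count the 1s: 1 + 1 + 1 + 1 + 1 + 1 + 1 = 7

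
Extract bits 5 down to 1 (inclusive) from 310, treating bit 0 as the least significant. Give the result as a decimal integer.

27

v = 00100110110
Shift right by 1: 0010011011
Mask low 5 bits: 11011 = 27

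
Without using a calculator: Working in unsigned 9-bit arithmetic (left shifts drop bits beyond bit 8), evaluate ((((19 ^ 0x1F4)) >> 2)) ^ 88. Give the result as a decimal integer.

19 = 000010011
0x1F4 = 111110100
→ ^ → 111100111 = 487
→ >> 2 → 001111001 = 121
88 = 001011000
→ ^ → 000100001 = 33

33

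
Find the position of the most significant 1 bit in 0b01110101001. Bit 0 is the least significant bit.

0b01110101001 = 1110101001
The topmost 1 is at position 9 (since 2^9 = 512 ≤ 937 < 1024).

9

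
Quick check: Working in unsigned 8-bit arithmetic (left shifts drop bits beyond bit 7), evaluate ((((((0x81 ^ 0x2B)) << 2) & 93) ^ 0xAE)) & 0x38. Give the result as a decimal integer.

32

0x81 = 10000001
0x2B = 00101011
→ ^ → 10101010 = 170
→ << 2 (mod 2^8) → 10101000 = 168
93 = 01011101
→ & → 00001000 = 8
0xAE = 10101110
→ ^ → 10100110 = 166
0x38 = 00111000
→ & → 00100000 = 32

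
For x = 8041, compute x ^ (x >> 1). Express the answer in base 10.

4317

x = 1111101101001 = 8041
x>>1 = 0111110110100
XOR  = 1000011011101 = 4317
(x ^ (x >> 1) gives the standard binary-reflected Gray code of x.)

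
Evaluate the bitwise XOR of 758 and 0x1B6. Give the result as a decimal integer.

832

758 = 1011110110
0x1B6 = 0110110110
XOR → 1101000000 = 832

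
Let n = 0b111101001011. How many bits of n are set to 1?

8

n = 111101001011
Count the 1s: 1 + 1 + 1 + 1 + 1 + 1 + 1 + 1 = 8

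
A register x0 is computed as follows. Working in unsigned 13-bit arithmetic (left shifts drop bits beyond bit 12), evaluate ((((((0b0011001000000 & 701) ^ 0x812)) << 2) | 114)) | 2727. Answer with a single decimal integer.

2815

0b0011001000000 = 0011001000000
701 = 0001010111101
→ & → 0001000000000 = 512
0x812 = 0100000010010
→ ^ → 0101000010010 = 2578
→ << 2 (mod 2^13) → 0100001001000 = 2120
114 = 0000001110010
→ | → 0100001111010 = 2170
2727 = 0101010100111
→ | → 0101011111111 = 2815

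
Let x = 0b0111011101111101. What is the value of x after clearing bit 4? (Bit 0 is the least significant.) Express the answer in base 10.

30573

x = 0111011101111101
bit 4 is currently 1; clear it via x & ~(1 << 4) = x & ~16
→ 0111011101101101 = 30573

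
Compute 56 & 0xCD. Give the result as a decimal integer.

56 = 00111000
0xCD = 11001101
AND → 00001000 = 8

8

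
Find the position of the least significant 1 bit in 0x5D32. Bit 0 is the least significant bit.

0x5D32 = 101110100110010
Trailing zeros: 1, so the lowest set bit is bit 1 (value 2).

1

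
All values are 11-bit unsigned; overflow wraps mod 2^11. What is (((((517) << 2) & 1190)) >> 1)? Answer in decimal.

2

517 = 01000000101
→ << 2 (mod 2^11) → 00000010100 = 20
1190 = 10010100110
→ & → 00000000100 = 4
→ >> 1 → 00000000010 = 2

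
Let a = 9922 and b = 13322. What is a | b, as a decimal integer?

9922 = 10011011000010
13322 = 11010000001010
 OR → 11011011001010 = 14026

14026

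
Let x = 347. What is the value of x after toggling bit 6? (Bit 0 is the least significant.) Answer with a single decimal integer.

283

x = 101011011
bit 6 is currently 1; toggle it via x ^ (1 << 6) = x ^ 64
→ 100011011 = 283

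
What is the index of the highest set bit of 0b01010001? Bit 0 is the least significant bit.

6

0b01010001 = 1010001
The topmost 1 is at position 6 (since 2^6 = 64 ≤ 81 < 128).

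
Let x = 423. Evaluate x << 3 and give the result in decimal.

3384

423 = 000110100111
shift left by 3 → 110100111000 = 3384
(equivalently, 423 × 2^3 = 423 × 8)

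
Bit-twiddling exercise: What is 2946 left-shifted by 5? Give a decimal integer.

2946 = 00000101110000010
shift left by 5 → 10111000001000000 = 94272
(equivalently, 2946 × 2^5 = 2946 × 32)

94272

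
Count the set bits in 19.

3

19 = 10011
Count the 1s: 1 + 1 + 1 = 3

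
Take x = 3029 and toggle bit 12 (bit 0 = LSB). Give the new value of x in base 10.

7125

x = 0101111010101
bit 12 is currently 0; toggle it via x ^ (1 << 12) = x ^ 4096
→ 1101111010101 = 7125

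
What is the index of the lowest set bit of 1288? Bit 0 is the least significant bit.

3

1288 = 10100001000
Trailing zeros: 3, so the lowest set bit is bit 3 (value 8).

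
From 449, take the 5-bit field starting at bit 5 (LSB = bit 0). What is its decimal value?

14

v = 0111000001
Shift right by 5: 01110
Mask low 5 bits: 01110 = 14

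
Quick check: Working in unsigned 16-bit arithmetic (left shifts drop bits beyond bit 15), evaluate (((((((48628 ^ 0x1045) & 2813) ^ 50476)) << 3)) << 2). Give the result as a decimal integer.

48628 = 1011110111110100
0x1045 = 0001000001000101
→ ^ → 1010110110110001 = 44465
2813 = 0000101011111101
→ & → 0000100010110001 = 2225
50476 = 1100010100101100
→ ^ → 1100110110011101 = 52637
→ << 3 (mod 2^16) → 0110110011101000 = 27880
→ << 2 (mod 2^16) → 1011001110100000 = 45984

45984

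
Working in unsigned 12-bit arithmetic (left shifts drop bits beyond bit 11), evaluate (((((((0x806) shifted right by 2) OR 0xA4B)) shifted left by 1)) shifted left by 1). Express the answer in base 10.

0x806 = 100000000110
→ shifted right by 2 → 001000000001 = 513
0xA4B = 101001001011
→ OR → 101001001011 = 2635
→ shifted left by 1 (mod 2^12) → 010010010110 = 1174
→ shifted left by 1 (mod 2^12) → 100100101100 = 2348

2348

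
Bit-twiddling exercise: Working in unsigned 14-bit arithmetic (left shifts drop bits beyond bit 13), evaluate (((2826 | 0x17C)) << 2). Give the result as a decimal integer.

2826 = 00101100001010
0x17C = 00000101111100
→ | → 00101101111110 = 2942
→ << 2 (mod 2^14) → 10110111111000 = 11768

11768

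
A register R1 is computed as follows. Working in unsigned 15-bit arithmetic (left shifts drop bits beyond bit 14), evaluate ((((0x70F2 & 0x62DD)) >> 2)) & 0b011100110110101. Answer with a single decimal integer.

6196

0x70F2 = 111000011110010
0x62DD = 110001011011101
→ & → 110000011010000 = 24784
→ >> 2 → 001100000110100 = 6196
0b011100110110101 = 011100110110101
→ & → 001100000110100 = 6196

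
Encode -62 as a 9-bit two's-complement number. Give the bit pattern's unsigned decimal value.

62 in 9 bits: 000111110
Invert: 111000001
Add 1:  111000010 = 450
(Check: 2^9 - 62 = 512 - 62 = 450.)

450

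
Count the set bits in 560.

560 = 1000110000
Count the 1s: 1 + 1 + 1 = 3

3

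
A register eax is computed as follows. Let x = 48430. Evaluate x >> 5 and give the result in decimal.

48430 = 1011110100101110
shift right by 5 → 0000010111101001 = 1513
(equivalently, floor(48430 / 32))

1513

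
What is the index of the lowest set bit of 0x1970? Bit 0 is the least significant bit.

4

0x1970 = 1100101110000
Trailing zeros: 4, so the lowest set bit is bit 4 (value 16).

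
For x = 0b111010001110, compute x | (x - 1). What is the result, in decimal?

3727

x = 111010001110 = 3726
x - 1 = 111010001101
OR    = 111010001111 = 3727
(x | (x - 1) sets all bits below the lowest set bit.)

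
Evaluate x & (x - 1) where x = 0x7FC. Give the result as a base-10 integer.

2040

x = 11111111100 = 2044
x - 1 = 11111111011
AND   = 11111111000 = 2040
(x & (x - 1) clears the lowest set bit of x.)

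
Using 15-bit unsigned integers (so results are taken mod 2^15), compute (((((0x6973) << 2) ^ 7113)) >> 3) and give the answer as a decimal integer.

0x6973 = 110100101110011
→ << 2 (mod 2^15) → 010010111001100 = 9676
7113 = 001101111001001
→ ^ → 011111000000101 = 15877
→ >> 3 → 000011111000000 = 1984

1984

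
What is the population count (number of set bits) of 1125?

5

1125 = 10001100101
Count the 1s: 1 + 1 + 1 + 1 + 1 = 5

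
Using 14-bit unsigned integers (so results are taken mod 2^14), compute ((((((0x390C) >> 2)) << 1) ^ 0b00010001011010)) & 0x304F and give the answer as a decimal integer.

0x390C = 11100100001100
→ >> 2 → 00111001000011 = 3651
→ << 1 (mod 2^14) → 01110010000110 = 7302
0b00010001011010 = 00010001011010
→ ^ → 01100011011100 = 6364
0x304F = 11000001001111
→ & → 01000001001100 = 4172

4172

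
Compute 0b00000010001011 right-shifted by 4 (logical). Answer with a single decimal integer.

x = 10001011
shift right by 4 → 00001000 = 8
(equivalently, floor(139 / 16))

8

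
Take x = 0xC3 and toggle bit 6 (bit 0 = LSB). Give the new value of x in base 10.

131

x = 11000011
bit 6 is currently 1; toggle it via x ^ (1 << 6) = x ^ 64
→ 10000011 = 131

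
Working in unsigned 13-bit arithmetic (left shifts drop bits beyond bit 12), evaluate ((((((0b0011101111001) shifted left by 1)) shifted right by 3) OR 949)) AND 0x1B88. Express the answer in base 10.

904

0b0011101111001 = 0011101111001
→ shifted left by 1 (mod 2^13) → 0111011110010 = 3826
→ shifted right by 3 → 0000111011110 = 478
949 = 0001110110101
→ OR → 0001111111111 = 1023
0x1B88 = 1101110001000
→ AND → 0001110001000 = 904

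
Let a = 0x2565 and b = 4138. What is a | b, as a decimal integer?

13679

0x2565 = 10010101100101
4138 = 01000000101010
 OR → 11010101101111 = 13679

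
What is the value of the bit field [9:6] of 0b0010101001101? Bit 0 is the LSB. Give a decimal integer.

5

v = 0010101001101
Shift right by 6: 0010101
Mask low 4 bits: 0101 = 5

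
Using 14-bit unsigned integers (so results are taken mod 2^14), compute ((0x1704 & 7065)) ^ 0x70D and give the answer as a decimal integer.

5133

0x1704 = 01011100000100
7065 = 01101110011001
→ & → 01001100000000 = 4864
0x70D = 00011100001101
→ ^ → 01010000001101 = 5133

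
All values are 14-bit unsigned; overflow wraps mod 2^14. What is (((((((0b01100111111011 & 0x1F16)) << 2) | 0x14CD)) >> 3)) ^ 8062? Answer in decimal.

6631

0b01100111111011 = 01100111111011
0x1F16 = 01111100010110
→ & → 01100100010010 = 6418
→ << 2 (mod 2^14) → 10010001001000 = 9288
0x14CD = 01010011001101
→ | → 11010011001101 = 13517
→ >> 3 → 00011010011001 = 1689
8062 = 01111101111110
→ ^ → 01100111100111 = 6631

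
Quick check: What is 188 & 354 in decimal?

188 = 010111100
354 = 101100010
AND → 000100000 = 32

32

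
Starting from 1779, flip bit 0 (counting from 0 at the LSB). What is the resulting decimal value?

1778

x = 011011110011
bit 0 is currently 1; toggle it via x ^ (1 << 0) = x ^ 1
→ 011011110010 = 1778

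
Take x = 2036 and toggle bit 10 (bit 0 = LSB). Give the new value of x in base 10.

x = 011111110100
bit 10 is currently 1; toggle it via x ^ (1 << 10) = x ^ 1024
→ 001111110100 = 1012

1012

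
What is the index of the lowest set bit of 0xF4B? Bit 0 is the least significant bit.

0

0xF4B = 111101001011
Trailing zeros: 0, so the lowest set bit is bit 0 (value 1).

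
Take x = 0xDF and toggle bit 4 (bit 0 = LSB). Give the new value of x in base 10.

207

x = 0011011111
bit 4 is currently 1; toggle it via x ^ (1 << 4) = x ^ 16
→ 0011001111 = 207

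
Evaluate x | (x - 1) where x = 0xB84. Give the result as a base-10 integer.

x = 101110000100 = 2948
x - 1 = 101110000011
OR    = 101110000111 = 2951
(x | (x - 1) sets all bits below the lowest set bit.)

2951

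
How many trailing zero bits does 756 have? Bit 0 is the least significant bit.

756 = 1011110100
Trailing zeros: 2, so the lowest set bit is bit 2 (value 4).

2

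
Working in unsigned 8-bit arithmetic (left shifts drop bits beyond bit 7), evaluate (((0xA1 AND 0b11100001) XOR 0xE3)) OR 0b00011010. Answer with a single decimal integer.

0xA1 = 10100001
0b11100001 = 11100001
→ AND → 10100001 = 161
0xE3 = 11100011
→ XOR → 01000010 = 66
0b00011010 = 00011010
→ OR → 01011010 = 90

90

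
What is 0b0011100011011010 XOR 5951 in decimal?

12261

a = 11100011011010
5951 = 01011100111111
XOR → 10111111100101 = 12261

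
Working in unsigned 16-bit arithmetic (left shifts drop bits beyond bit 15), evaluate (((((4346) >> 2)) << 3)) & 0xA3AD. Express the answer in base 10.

8608

4346 = 0001000011111010
→ >> 2 → 0000010000111110 = 1086
→ << 3 (mod 2^16) → 0010000111110000 = 8688
0xA3AD = 1010001110101101
→ & → 0010000110100000 = 8608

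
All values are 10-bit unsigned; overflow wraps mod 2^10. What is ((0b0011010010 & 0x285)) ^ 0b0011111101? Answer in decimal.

0b0011010010 = 0011010010
0x285 = 1010000101
→ & → 0010000000 = 128
0b0011111101 = 0011111101
→ ^ → 0001111101 = 125

125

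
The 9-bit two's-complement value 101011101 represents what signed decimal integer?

-163

pattern = 101011101 (MSB is 1 ⇒ negative)
Invert: 010100010, add 1 → 010100011 = 163, so the value is -163.
(Equivalently: 349 - 2^9 = 349 - 512 = -163.)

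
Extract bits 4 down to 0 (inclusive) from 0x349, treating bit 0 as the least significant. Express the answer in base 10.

v = 1101001001
Shift right by 0: 1101001001
Mask low 5 bits: 01001 = 9

9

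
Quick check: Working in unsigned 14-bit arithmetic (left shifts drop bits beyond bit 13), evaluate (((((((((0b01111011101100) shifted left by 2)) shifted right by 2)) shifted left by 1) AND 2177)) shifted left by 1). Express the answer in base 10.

4352

0b01111011101100 = 01111011101100
→ shifted left by 2 (mod 2^14) → 11101110110000 = 15280
→ shifted right by 2 → 00111011101100 = 3820
→ shifted left by 1 (mod 2^14) → 01110111011000 = 7640
2177 = 00100010000001
→ AND → 00100010000000 = 2176
→ shifted left by 1 (mod 2^14) → 01000100000000 = 4352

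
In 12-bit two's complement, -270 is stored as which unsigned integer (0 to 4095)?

3826

270 in 12 bits: 000100001110
Invert: 111011110001
Add 1:  111011110010 = 3826
(Check: 2^12 - 270 = 4096 - 270 = 3826.)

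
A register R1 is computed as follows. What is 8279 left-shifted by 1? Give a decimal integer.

8279 = 010000001010111
shift left by 1 → 100000010101110 = 16558
(equivalently, 8279 × 2^1 = 8279 × 2)

16558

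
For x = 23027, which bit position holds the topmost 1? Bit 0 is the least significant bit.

14

23027 = 101100111110011
The topmost 1 is at position 14 (since 2^14 = 16384 ≤ 23027 < 32768).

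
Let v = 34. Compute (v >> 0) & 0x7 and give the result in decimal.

v = 000100010
Shift right by 0: 000100010
Mask low 3 bits: 010 = 2

2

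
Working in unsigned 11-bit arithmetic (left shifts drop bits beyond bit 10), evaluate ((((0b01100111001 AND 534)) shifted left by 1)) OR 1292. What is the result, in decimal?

0b01100111001 = 01100111001
534 = 01000010110
→ AND → 01000010000 = 528
→ shifted left by 1 (mod 2^11) → 10000100000 = 1056
1292 = 10100001100
→ OR → 10100101100 = 1324

1324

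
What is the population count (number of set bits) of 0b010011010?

4

n = 10011010
Count the 1s: 1 + 1 + 1 + 1 = 4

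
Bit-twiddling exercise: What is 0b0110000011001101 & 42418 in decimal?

a = 0110000011001101
42418 = 1010010110110010
AND → 0010000010000000 = 8320

8320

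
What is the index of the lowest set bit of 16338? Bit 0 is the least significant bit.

16338 = 11111111010010
Trailing zeros: 1, so the lowest set bit is bit 1 (value 2).

1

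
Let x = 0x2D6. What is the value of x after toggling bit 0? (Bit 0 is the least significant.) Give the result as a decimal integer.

x = 1011010110
bit 0 is currently 0; toggle it via x ^ (1 << 0) = x ^ 1
→ 1011010111 = 727

727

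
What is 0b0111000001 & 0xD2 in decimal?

192

a = 111000001
0xD2 = 011010010
AND → 011000000 = 192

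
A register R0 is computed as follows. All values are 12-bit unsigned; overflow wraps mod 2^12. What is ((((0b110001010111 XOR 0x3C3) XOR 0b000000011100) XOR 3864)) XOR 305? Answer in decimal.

0b110001010111 = 110001010111
0x3C3 = 001111000011
→ XOR → 111110010100 = 3988
0b000000011100 = 000000011100
→ XOR → 111110001000 = 3976
3864 = 111100011000
→ XOR → 000010010000 = 144
305 = 000100110001
→ XOR → 000110100001 = 417

417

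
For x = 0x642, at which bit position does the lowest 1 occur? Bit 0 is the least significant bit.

1

0x642 = 11001000010
Trailing zeros: 1, so the lowest set bit is bit 1 (value 2).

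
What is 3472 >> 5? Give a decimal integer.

108

3472 = 110110010000
shift right by 5 → 000001101100 = 108
(equivalently, floor(3472 / 32))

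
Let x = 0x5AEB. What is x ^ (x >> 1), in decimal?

30622

x = 101101011101011 = 23275
x>>1 = 010110101110101
XOR  = 111011110011110 = 30622
(x ^ (x >> 1) gives the standard binary-reflected Gray code of x.)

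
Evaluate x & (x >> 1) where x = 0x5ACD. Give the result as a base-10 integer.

2116

x = 101101011001101 = 23245
x>>1 = 010110101100110
AND  = 000100001000100 = 2116
(x & (x >> 1) has a 1 wherever x has two consecutive 1 bits.)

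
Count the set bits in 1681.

1681 = 11010010001
Count the 1s: 1 + 1 + 1 + 1 + 1 = 5

5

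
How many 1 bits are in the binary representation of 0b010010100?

n = 10010100
Count the 1s: 1 + 1 + 1 = 3

3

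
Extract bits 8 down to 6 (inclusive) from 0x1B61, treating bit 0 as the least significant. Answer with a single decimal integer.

v = 01101101100001
Shift right by 6: 01101101
Mask low 3 bits: 101 = 5

5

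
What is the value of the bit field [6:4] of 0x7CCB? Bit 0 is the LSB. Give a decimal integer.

4

v = 111110011001011
Shift right by 4: 11111001100
Mask low 3 bits: 100 = 4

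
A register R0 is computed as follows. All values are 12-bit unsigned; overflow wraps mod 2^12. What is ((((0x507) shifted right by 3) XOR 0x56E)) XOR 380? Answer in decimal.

1202

0x507 = 010100000111
→ shifted right by 3 → 000010100000 = 160
0x56E = 010101101110
→ XOR → 010111001110 = 1486
380 = 000101111100
→ XOR → 010010110010 = 1202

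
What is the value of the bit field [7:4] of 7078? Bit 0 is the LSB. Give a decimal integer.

10

v = 001101110100110
Shift right by 4: 00110111010
Mask low 4 bits: 1010 = 10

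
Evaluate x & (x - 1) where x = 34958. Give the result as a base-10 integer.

x = 1000100010001110 = 34958
x - 1 = 1000100010001101
AND   = 1000100010001100 = 34956
(x & (x - 1) clears the lowest set bit of x.)

34956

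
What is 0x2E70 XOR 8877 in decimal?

0x2E70 = 10111001110000
8877 = 10001010101101
XOR → 00110011011101 = 3293

3293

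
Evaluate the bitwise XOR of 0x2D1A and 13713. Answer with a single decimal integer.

6283

0x2D1A = 10110100011010
13713 = 11010110010001
XOR → 01100010001011 = 6283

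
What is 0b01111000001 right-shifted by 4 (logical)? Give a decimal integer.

x = 1111000001
shift right by 4 → 0000111100 = 60
(equivalently, floor(961 / 16))

60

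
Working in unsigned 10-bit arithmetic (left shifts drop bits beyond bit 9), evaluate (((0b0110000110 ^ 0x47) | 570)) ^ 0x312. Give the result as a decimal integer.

0b0110000110 = 0110000110
0x47 = 0001000111
→ ^ → 0111000001 = 449
570 = 1000111010
→ | → 1111111011 = 1019
0x312 = 1100010010
→ ^ → 0011101001 = 233

233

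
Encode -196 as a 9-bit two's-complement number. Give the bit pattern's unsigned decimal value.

196 in 9 bits: 011000100
Invert: 100111011
Add 1:  100111100 = 316
(Check: 2^9 - 196 = 512 - 196 = 316.)

316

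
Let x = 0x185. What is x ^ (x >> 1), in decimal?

x = 110000101 = 389
x>>1 = 011000010
XOR  = 101000111 = 327
(x ^ (x >> 1) gives the standard binary-reflected Gray code of x.)

327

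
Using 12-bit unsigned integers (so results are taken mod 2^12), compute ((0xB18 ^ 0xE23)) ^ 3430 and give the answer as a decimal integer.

0xB18 = 101100011000
0xE23 = 111000100011
→ ^ → 010100111011 = 1339
3430 = 110101100110
→ ^ → 100001011101 = 2141

2141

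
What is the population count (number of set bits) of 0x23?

0x23 = 100011
Count the 1s: 1 + 1 + 1 = 3

3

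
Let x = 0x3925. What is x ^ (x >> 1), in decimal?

x = 11100100100101 = 14629
x>>1 = 01110010010010
XOR  = 10010110110111 = 9655
(x ^ (x >> 1) gives the standard binary-reflected Gray code of x.)

9655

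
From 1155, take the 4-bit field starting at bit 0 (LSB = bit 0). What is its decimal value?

v = 010010000011
Shift right by 0: 010010000011
Mask low 4 bits: 0011 = 3

3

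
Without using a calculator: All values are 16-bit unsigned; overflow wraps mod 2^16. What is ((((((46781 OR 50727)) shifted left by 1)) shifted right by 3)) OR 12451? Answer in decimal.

46781 = 1011011010111101
50727 = 1100011000100111
→ OR → 1111011010111111 = 63167
→ shifted left by 1 (mod 2^16) → 1110110101111110 = 60798
→ shifted right by 3 → 0001110110101111 = 7599
12451 = 0011000010100011
→ OR → 0011110110101111 = 15791

15791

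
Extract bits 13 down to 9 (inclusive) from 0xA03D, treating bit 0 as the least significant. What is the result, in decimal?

v = 1010000000111101
Shift right by 9: 1010000
Mask low 5 bits: 10000 = 16

16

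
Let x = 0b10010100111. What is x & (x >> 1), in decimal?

3

x = 10010100111 = 1191
x>>1 = 01001010011
AND  = 00000000011 = 3
(x & (x >> 1) has a 1 wherever x has two consecutive 1 bits.)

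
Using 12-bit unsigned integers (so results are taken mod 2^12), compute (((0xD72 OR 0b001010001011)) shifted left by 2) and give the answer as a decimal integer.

4076

0xD72 = 110101110010
0b001010001011 = 001010001011
→ OR → 111111111011 = 4091
→ shifted left by 2 (mod 2^12) → 111111101100 = 4076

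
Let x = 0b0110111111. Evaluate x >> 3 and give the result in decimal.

x = 110111111
shift right by 3 → 000110111 = 55
(equivalently, floor(447 / 8))

55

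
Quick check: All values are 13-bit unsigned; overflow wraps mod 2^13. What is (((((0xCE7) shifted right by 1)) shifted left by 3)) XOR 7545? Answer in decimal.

3809

0xCE7 = 0110011100111
→ shifted right by 1 → 0011001110011 = 1651
→ shifted left by 3 (mod 2^13) → 1001110011000 = 5016
7545 = 1110101111001
→ XOR → 0111011100001 = 3809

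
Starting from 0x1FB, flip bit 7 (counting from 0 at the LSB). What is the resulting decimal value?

379

x = 0111111011
bit 7 is currently 1; toggle it via x ^ (1 << 7) = x ^ 128
→ 0101111011 = 379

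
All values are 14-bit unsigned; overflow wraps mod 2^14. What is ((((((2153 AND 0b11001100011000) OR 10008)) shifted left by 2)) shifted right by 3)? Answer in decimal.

908

2153 = 00100001101001
0b11001100011000 = 11001100011000
→ AND → 00000000001000 = 8
10008 = 10011100011000
→ OR → 10011100011000 = 10008
→ shifted left by 2 (mod 2^14) → 01110001100000 = 7264
→ shifted right by 3 → 00001110001100 = 908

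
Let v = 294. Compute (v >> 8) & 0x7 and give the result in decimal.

v = 00100100110
Shift right by 8: 001
Mask low 3 bits: 001 = 1

1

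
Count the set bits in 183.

183 = 10110111
Count the 1s: 1 + 1 + 1 + 1 + 1 + 1 = 6

6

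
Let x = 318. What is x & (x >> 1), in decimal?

x = 100111110 = 318
x>>1 = 010011111
AND  = 000011110 = 30
(x & (x >> 1) has a 1 wherever x has two consecutive 1 bits.)

30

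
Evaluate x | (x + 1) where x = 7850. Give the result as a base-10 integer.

7851

x = 1111010101010 = 7850
x + 1 = 1111010101011
OR    = 1111010101011 = 7851
(x | (x + 1) sets the lowest cleared bit.)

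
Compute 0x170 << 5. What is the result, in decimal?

11776

0x170 = 00000101110000
shift left by 5 → 10111000000000 = 11776
(equivalently, 368 × 2^5 = 368 × 32)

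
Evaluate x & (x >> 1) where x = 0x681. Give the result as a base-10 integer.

512

x = 11010000001 = 1665
x>>1 = 01101000000
AND  = 01000000000 = 512
(x & (x >> 1) has a 1 wherever x has two consecutive 1 bits.)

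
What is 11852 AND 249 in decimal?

11852 = 10111001001100
249 = 00000011111001
AND → 00000001001000 = 72

72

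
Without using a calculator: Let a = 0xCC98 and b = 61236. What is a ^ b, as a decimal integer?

0xCC98 = 1100110010011000
61236 = 1110111100110100
XOR → 0010001110101100 = 9132

9132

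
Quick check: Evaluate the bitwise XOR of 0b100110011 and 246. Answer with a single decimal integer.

453

a = 100110011
246 = 011110110
XOR → 111000101 = 453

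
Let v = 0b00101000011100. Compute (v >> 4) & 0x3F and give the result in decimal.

33

v = 00101000011100
Shift right by 4: 0010100001
Mask low 6 bits: 100001 = 33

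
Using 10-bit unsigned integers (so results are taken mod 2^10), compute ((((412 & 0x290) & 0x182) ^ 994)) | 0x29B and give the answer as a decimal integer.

412 = 0110011100
0x290 = 1010010000
→ & → 0010010000 = 144
0x182 = 0110000010
→ & → 0010000000 = 128
994 = 1111100010
→ ^ → 1101100010 = 866
0x29B = 1010011011
→ | → 1111111011 = 1019

1019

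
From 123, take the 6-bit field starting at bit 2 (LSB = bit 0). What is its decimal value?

30

v = 000001111011
Shift right by 2: 0000011110
Mask low 6 bits: 011110 = 30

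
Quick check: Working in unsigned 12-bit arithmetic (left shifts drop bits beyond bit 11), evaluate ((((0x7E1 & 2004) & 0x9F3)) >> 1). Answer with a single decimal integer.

0x7E1 = 011111100001
2004 = 011111010100
→ & → 011111000000 = 1984
0x9F3 = 100111110011
→ & → 000111000000 = 448
→ >> 1 → 000011100000 = 224

224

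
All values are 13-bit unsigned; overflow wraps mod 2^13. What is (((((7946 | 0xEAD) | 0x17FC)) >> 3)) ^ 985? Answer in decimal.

38

7946 = 1111100001010
0xEAD = 0111010101101
→ | → 1111110101111 = 8111
0x17FC = 1011111111100
→ | → 1111111111111 = 8191
→ >> 3 → 0001111111111 = 1023
985 = 0001111011001
→ ^ → 0000000100110 = 38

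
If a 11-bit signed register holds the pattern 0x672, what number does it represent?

pattern = 11001110010 (MSB is 1 ⇒ negative)
Invert: 00110001101, add 1 → 00110001110 = 398, so the value is -398.
(Equivalently: 1650 - 2^11 = 1650 - 2048 = -398.)

-398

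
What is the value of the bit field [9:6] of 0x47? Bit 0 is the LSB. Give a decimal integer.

v = 0001000111
Shift right by 6: 0001
Mask low 4 bits: 0001 = 1

1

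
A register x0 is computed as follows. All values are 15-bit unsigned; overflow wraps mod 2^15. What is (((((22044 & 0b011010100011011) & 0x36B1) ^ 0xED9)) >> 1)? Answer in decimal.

3428

22044 = 101011000011100
0b011010100011011 = 011010100011011
→ & → 001010000011000 = 5144
0x36B1 = 011011010110001
→ & → 001010000010000 = 5136
0xED9 = 000111011011001
→ ^ → 001101011001001 = 6857
→ >> 1 → 000110101100100 = 3428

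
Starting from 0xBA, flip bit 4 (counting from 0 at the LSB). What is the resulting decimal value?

170

x = 00010111010
bit 4 is currently 1; toggle it via x ^ (1 << 4) = x ^ 16
→ 00010101010 = 170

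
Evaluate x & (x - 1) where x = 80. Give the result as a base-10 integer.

x = 1010000 = 80
x - 1 = 1001111
AND   = 1000000 = 64
(x & (x - 1) clears the lowest set bit of x.)

64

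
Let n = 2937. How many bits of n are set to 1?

2937 = 101101111001
Count the 1s: 1 + 1 + 1 + 1 + 1 + 1 + 1 + 1 = 8

8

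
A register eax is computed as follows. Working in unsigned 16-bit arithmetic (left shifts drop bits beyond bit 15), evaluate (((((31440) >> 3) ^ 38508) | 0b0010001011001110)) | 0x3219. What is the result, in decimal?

48127

31440 = 0111101011010000
→ >> 3 → 0000111101011010 = 3930
38508 = 1001011001101100
→ ^ → 1001100100110110 = 39222
0b0010001011001110 = 0010001011001110
→ | → 1011101111111110 = 48126
0x3219 = 0011001000011001
→ | → 1011101111111111 = 48127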